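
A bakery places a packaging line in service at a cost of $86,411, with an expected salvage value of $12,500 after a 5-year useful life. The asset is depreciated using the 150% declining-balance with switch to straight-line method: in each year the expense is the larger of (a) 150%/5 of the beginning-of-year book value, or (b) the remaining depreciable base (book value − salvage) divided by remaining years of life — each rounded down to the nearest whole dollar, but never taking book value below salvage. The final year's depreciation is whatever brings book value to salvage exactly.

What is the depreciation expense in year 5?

$8,248

Depreciable base = $86,411 − $12,500 = $73,911.
Year 1: DB = ⌊$86,411 × 150%/5⌋ = $25,923; SL = ⌊$73,911/5⌋ = $14,782 → take DB $25,923. Book value $60,488.
Year 2: DB = ⌊$60,488 × 150%/5⌋ = $18,146; SL = ⌊$47,988/4⌋ = $11,997 → take DB $18,146. Book value $42,342.
Year 3: DB = ⌊$42,342 × 150%/5⌋ = $12,702; SL = ⌊$29,842/3⌋ = $9,947 → take DB $12,702. Book value $29,640.
Year 4: DB = ⌊$29,640 × 150%/5⌋ = $8,892; SL = ⌊$17,140/2⌋ = $8,570 → take DB $8,892. Book value $20,748.
Year 5 (final): $20,748 − $12,500 = $8,248. Book value $12,500.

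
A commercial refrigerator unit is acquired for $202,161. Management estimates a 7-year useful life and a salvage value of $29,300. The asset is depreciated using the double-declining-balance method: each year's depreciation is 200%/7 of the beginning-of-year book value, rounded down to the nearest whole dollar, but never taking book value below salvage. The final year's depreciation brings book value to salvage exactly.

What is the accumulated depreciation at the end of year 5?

$164,571

Depreciable base = $202,161 − $29,300 = $172,861.
Year 1: ⌊$202,161 × 200%/7⌋ = $57,760. Book value $144,401.
Year 2: ⌊$144,401 × 200%/7⌋ = $41,257. Book value $103,144.
Year 3: ⌊$103,144 × 200%/7⌋ = $29,469. Book value $73,675.
Year 4: ⌊$73,675 × 200%/7⌋ = $21,050. Book value $52,625.
Year 5: ⌊$52,625 × 200%/7⌋ = $15,035. Book value $37,590.
Accumulated through year 5 = $202,161 − $37,590 = $164,571.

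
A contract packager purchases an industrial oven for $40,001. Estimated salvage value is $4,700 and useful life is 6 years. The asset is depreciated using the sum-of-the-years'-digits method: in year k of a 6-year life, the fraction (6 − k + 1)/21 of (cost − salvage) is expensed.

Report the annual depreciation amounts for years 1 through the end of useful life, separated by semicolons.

Depreciable base = $40,001 − $4,700 = $35,301.
Sum of the years' digits = 6+5+4+3+2+1 = 21.
Year 1: $35,301 × 6/21 = $10,086. Book value $29,915.
Year 2: $35,301 × 5/21 = $8,405. Book value $21,510.
Year 3: $35,301 × 4/21 = $6,724. Book value $14,786.
Year 4: $35,301 × 3/21 = $5,043. Book value $9,743.
Year 5: $35,301 × 2/21 = $3,362. Book value $6,381.
Year 6: $35,301 × 1/21 = $1,681. Book value $4,700.

$10,086; $8,405; $6,724; $5,043; $3,362; $1,681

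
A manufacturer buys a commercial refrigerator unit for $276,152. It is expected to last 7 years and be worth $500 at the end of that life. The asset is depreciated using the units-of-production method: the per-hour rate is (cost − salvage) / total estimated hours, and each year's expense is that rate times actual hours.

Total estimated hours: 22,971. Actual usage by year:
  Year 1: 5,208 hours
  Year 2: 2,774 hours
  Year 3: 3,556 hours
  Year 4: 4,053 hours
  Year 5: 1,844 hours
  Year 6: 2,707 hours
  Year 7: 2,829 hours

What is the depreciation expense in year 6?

Depreciable base = $276,152 − $500 = $275,652.
Rate = $275,652 / 22,971 hours = $12 per hour.
Year 1: 5,208 × $12 = $62,496. Book value $213,656.
Year 2: 2,774 × $12 = $33,288. Book value $180,368.
Year 3: 3,556 × $12 = $42,672. Book value $137,696.
Year 4: 4,053 × $12 = $48,636. Book value $89,060.
Year 5: 1,844 × $12 = $22,128. Book value $66,932.
Year 6: 2,707 × $12 = $32,484. Book value $34,448.

$32,484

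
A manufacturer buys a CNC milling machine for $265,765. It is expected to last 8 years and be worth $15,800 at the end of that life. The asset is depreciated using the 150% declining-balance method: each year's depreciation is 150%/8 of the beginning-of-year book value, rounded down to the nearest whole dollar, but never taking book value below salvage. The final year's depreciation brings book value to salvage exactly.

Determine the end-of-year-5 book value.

Depreciable base = $265,765 − $15,800 = $249,965.
Year 1: ⌊$265,765 × 150%/8⌋ = $49,830. Book value $215,935.
Year 2: ⌊$215,935 × 150%/8⌋ = $40,487. Book value $175,448.
Year 3: ⌊$175,448 × 150%/8⌋ = $32,896. Book value $142,552.
Year 4: ⌊$142,552 × 150%/8⌋ = $26,728. Book value $115,824.
Year 5: ⌊$115,824 × 150%/8⌋ = $21,717. Book value $94,107.

$94,107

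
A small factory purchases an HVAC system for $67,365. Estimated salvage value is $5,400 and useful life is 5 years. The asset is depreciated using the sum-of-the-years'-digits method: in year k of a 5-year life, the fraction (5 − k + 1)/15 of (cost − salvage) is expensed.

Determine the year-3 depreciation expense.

$12,393

Depreciable base = $67,365 − $5,400 = $61,965.
Sum of the years' digits = 5+4+3+2+1 = 15.
Year 1: $61,965 × 5/15 = $20,655. Book value $46,710.
Year 2: $61,965 × 4/15 = $16,524. Book value $30,186.
Year 3: $61,965 × 3/15 = $12,393. Book value $17,793.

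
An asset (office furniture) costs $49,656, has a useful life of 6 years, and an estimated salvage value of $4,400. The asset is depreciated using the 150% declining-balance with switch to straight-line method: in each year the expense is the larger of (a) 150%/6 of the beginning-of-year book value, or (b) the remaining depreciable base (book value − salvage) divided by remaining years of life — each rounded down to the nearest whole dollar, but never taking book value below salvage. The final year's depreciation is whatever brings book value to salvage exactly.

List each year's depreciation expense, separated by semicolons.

Depreciable base = $49,656 − $4,400 = $45,256.
Year 1: DB = ⌊$49,656 × 150%/6⌋ = $12,414; SL = ⌊$45,256/6⌋ = $7,542 → take DB $12,414. Book value $37,242.
Year 2: DB = ⌊$37,242 × 150%/6⌋ = $9,310; SL = ⌊$32,842/5⌋ = $6,568 → take DB $9,310. Book value $27,932.
Year 3: DB = ⌊$27,932 × 150%/6⌋ = $6,983; SL = ⌊$23,532/4⌋ = $5,883 → take DB $6,983. Book value $20,949.
Year 4: DB = ⌊$20,949 × 150%/6⌋ = $5,237; SL = ⌊$16,549/3⌋ = $5,516 → take SL $5,516. Book value $15,433.
Year 5: DB = ⌊$15,433 × 150%/6⌋ = $3,858; SL = ⌊$11,033/2⌋ = $5,516 → take SL $5,516. Book value $9,917.
Year 6 (final): $9,917 − $4,400 = $5,517. Book value $4,400.

$12,414; $9,310; $6,983; $5,516; $5,516; $5,517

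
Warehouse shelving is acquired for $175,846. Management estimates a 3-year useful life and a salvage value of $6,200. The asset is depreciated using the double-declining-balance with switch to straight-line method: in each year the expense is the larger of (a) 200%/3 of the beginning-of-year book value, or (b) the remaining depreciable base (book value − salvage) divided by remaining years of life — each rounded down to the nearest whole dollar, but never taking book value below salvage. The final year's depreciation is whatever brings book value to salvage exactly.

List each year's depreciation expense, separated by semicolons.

$117,230; $39,077; $13,339

Depreciable base = $175,846 − $6,200 = $169,646.
Year 1: DB = ⌊$175,846 × 200%/3⌋ = $117,230; SL = ⌊$169,646/3⌋ = $56,548 → take DB $117,230. Book value $58,616.
Year 2: DB = ⌊$58,616 × 200%/3⌋ = $39,077; SL = ⌊$52,416/2⌋ = $26,208 → take DB $39,077. Book value $19,539.
Year 3 (final): $19,539 − $6,200 = $13,339. Book value $6,200.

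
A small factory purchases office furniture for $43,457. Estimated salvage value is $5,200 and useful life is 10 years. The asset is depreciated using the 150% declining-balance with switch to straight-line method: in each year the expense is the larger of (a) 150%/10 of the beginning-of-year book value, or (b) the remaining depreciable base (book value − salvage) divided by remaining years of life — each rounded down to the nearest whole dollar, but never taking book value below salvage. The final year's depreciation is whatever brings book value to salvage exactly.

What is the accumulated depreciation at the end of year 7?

Depreciable base = $43,457 − $5,200 = $38,257.
Year 1: DB = ⌊$43,457 × 150%/10⌋ = $6,518; SL = ⌊$38,257/10⌋ = $3,825 → take DB $6,518. Book value $36,939.
Year 2: DB = ⌊$36,939 × 150%/10⌋ = $5,540; SL = ⌊$31,739/9⌋ = $3,526 → take DB $5,540. Book value $31,399.
Year 3: DB = ⌊$31,399 × 150%/10⌋ = $4,709; SL = ⌊$26,199/8⌋ = $3,274 → take DB $4,709. Book value $26,690.
Year 4: DB = ⌊$26,690 × 150%/10⌋ = $4,003; SL = ⌊$21,490/7⌋ = $3,070 → take DB $4,003. Book value $22,687.
Year 5: DB = ⌊$22,687 × 150%/10⌋ = $3,403; SL = ⌊$17,487/6⌋ = $2,914 → take DB $3,403. Book value $19,284.
Year 6: DB = ⌊$19,284 × 150%/10⌋ = $2,892; SL = ⌊$14,084/5⌋ = $2,816 → take DB $2,892. Book value $16,392.
Year 7: DB = ⌊$16,392 × 150%/10⌋ = $2,458; SL = ⌊$11,192/4⌋ = $2,798 → take SL $2,798. Book value $13,594.
Accumulated through year 7 = $43,457 − $13,594 = $29,863.

$29,863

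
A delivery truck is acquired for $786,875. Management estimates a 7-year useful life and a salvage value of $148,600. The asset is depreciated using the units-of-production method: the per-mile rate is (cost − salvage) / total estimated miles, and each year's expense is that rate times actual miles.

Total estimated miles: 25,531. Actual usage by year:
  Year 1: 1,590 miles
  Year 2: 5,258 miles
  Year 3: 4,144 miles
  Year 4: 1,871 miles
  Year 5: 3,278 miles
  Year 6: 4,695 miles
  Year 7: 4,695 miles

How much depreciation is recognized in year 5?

Depreciable base = $786,875 − $148,600 = $638,275.
Rate = $638,275 / 25,531 miles = $25 per mile.
Year 1: 1,590 × $25 = $39,750. Book value $747,125.
Year 2: 5,258 × $25 = $131,450. Book value $615,675.
Year 3: 4,144 × $25 = $103,600. Book value $512,075.
Year 4: 1,871 × $25 = $46,775. Book value $465,300.
Year 5: 3,278 × $25 = $81,950. Book value $383,350.

$81,950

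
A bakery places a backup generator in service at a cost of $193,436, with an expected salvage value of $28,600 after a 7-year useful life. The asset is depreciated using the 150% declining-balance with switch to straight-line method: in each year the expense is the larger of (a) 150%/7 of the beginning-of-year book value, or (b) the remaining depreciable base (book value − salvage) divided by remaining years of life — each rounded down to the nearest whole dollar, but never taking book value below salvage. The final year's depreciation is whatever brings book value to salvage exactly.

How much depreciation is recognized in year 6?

$14,663

Depreciable base = $193,436 − $28,600 = $164,836.
Year 1: DB = ⌊$193,436 × 150%/7⌋ = $41,450; SL = ⌊$164,836/7⌋ = $23,548 → take DB $41,450. Book value $151,986.
Year 2: DB = ⌊$151,986 × 150%/7⌋ = $32,568; SL = ⌊$123,386/6⌋ = $20,564 → take DB $32,568. Book value $119,418.
Year 3: DB = ⌊$119,418 × 150%/7⌋ = $25,589; SL = ⌊$90,818/5⌋ = $18,163 → take DB $25,589. Book value $93,829.
Year 4: DB = ⌊$93,829 × 150%/7⌋ = $20,106; SL = ⌊$65,229/4⌋ = $16,307 → take DB $20,106. Book value $73,723.
Year 5: DB = ⌊$73,723 × 150%/7⌋ = $15,797; SL = ⌊$45,123/3⌋ = $15,041 → take DB $15,797. Book value $57,926.
Year 6: DB = ⌊$57,926 × 150%/7⌋ = $12,412; SL = ⌊$29,326/2⌋ = $14,663 → take SL $14,663. Book value $43,263.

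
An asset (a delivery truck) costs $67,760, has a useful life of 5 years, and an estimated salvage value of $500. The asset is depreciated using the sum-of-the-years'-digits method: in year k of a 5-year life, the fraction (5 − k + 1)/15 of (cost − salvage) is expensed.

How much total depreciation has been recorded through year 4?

Depreciable base = $67,760 − $500 = $67,260.
Sum of the years' digits = 5+4+3+2+1 = 15.
Year 1: $67,260 × 5/15 = $22,420. Book value $45,340.
Year 2: $67,260 × 4/15 = $17,936. Book value $27,404.
Year 3: $67,260 × 3/15 = $13,452. Book value $13,952.
Year 4: $67,260 × 2/15 = $8,968. Book value $4,984.
Accumulated through year 4 = $67,760 − $4,984 = $62,776.

$62,776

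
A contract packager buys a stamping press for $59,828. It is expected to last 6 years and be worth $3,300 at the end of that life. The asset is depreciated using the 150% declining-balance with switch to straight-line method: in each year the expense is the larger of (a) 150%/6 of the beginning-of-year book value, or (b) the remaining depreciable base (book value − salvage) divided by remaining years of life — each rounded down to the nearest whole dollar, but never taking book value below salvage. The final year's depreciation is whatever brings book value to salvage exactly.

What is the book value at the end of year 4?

$17,928

Depreciable base = $59,828 − $3,300 = $56,528.
Year 1: DB = ⌊$59,828 × 150%/6⌋ = $14,957; SL = ⌊$56,528/6⌋ = $9,421 → take DB $14,957. Book value $44,871.
Year 2: DB = ⌊$44,871 × 150%/6⌋ = $11,217; SL = ⌊$41,571/5⌋ = $8,314 → take DB $11,217. Book value $33,654.
Year 3: DB = ⌊$33,654 × 150%/6⌋ = $8,413; SL = ⌊$30,354/4⌋ = $7,588 → take DB $8,413. Book value $25,241.
Year 4: DB = ⌊$25,241 × 150%/6⌋ = $6,310; SL = ⌊$21,941/3⌋ = $7,313 → take SL $7,313. Book value $17,928.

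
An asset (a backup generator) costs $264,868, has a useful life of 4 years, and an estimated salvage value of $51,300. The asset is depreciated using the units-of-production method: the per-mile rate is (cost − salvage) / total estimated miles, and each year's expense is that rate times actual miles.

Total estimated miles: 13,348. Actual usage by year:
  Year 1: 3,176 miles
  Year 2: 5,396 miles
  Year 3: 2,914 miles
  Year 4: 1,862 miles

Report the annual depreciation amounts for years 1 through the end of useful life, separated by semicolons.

Depreciable base = $264,868 − $51,300 = $213,568.
Rate = $213,568 / 13,348 miles = $16 per mile.
Year 1: 3,176 × $16 = $50,816. Book value $214,052.
Year 2: 5,396 × $16 = $86,336. Book value $127,716.
Year 3: 2,914 × $16 = $46,624. Book value $81,092.
Year 4: 1,862 × $16 = $29,792. Book value $51,300.

$50,816; $86,336; $46,624; $29,792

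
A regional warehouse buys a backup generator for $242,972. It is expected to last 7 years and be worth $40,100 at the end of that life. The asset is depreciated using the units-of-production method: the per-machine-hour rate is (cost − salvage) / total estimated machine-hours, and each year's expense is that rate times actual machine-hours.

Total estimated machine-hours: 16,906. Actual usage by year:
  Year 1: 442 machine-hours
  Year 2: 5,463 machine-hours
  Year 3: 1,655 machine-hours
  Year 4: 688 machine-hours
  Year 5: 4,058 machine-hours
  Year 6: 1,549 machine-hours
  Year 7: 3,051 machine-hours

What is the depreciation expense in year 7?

Depreciable base = $242,972 − $40,100 = $202,872.
Rate = $202,872 / 16,906 machine-hours = $12 per machine-hour.
Year 1: 442 × $12 = $5,304. Book value $237,668.
Year 2: 5,463 × $12 = $65,556. Book value $172,112.
Year 3: 1,655 × $12 = $19,860. Book value $152,252.
Year 4: 688 × $12 = $8,256. Book value $143,996.
Year 5: 4,058 × $12 = $48,696. Book value $95,300.
Year 6: 1,549 × $12 = $18,588. Book value $76,712.
Year 7: 3,051 × $12 = $36,612. Book value $40,100.

$36,612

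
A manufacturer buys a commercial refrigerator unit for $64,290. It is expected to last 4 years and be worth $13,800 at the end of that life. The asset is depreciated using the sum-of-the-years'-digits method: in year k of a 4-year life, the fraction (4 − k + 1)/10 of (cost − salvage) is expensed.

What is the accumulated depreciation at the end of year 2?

$35,343

Depreciable base = $64,290 − $13,800 = $50,490.
Sum of the years' digits = 4+3+2+1 = 10.
Year 1: $50,490 × 4/10 = $20,196. Book value $44,094.
Year 2: $50,490 × 3/10 = $15,147. Book value $28,947.
Accumulated through year 2 = $64,290 − $28,947 = $35,343.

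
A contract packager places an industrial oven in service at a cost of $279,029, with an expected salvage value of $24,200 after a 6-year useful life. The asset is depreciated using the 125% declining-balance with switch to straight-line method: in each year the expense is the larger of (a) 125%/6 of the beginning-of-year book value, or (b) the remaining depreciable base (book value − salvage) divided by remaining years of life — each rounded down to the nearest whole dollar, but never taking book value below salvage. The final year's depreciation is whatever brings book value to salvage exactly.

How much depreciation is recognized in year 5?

$37,670

Depreciable base = $279,029 − $24,200 = $254,829.
Year 1: DB = ⌊$279,029 × 125%/6⌋ = $58,131; SL = ⌊$254,829/6⌋ = $42,471 → take DB $58,131. Book value $220,898.
Year 2: DB = ⌊$220,898 × 125%/6⌋ = $46,020; SL = ⌊$196,698/5⌋ = $39,339 → take DB $46,020. Book value $174,878.
Year 3: DB = ⌊$174,878 × 125%/6⌋ = $36,432; SL = ⌊$150,678/4⌋ = $37,669 → take SL $37,669. Book value $137,209.
Year 4: DB = ⌊$137,209 × 125%/6⌋ = $28,585; SL = ⌊$113,009/3⌋ = $37,669 → take SL $37,669. Book value $99,540.
Year 5: DB = ⌊$99,540 × 125%/6⌋ = $20,737; SL = ⌊$75,340/2⌋ = $37,670 → take SL $37,670. Book value $61,870.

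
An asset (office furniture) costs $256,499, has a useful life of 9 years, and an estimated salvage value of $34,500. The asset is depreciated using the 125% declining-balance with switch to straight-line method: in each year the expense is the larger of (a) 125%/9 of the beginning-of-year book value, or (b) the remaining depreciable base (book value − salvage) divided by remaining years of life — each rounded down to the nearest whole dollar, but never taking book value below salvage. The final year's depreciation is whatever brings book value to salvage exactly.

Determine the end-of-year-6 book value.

Depreciable base = $256,499 − $34,500 = $221,999.
Year 1: DB = ⌊$256,499 × 125%/9⌋ = $35,624; SL = ⌊$221,999/9⌋ = $24,666 → take DB $35,624. Book value $220,875.
Year 2: DB = ⌊$220,875 × 125%/9⌋ = $30,677; SL = ⌊$186,375/8⌋ = $23,296 → take DB $30,677. Book value $190,198.
Year 3: DB = ⌊$190,198 × 125%/9⌋ = $26,416; SL = ⌊$155,698/7⌋ = $22,242 → take DB $26,416. Book value $163,782.
Year 4: DB = ⌊$163,782 × 125%/9⌋ = $22,747; SL = ⌊$129,282/6⌋ = $21,547 → take DB $22,747. Book value $141,035.
Year 5: DB = ⌊$141,035 × 125%/9⌋ = $19,588; SL = ⌊$106,535/5⌋ = $21,307 → take SL $21,307. Book value $119,728.
Year 6: DB = ⌊$119,728 × 125%/9⌋ = $16,628; SL = ⌊$85,228/4⌋ = $21,307 → take SL $21,307. Book value $98,421.

$98,421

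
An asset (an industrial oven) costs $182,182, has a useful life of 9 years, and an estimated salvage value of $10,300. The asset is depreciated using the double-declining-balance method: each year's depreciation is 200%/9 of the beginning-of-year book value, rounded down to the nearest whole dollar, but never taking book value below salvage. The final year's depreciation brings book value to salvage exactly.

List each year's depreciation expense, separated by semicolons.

$40,484; $31,488; $24,491; $19,048; $14,815; $11,523; $8,962; $6,971; $14,100

Depreciable base = $182,182 − $10,300 = $171,882.
Year 1: ⌊$182,182 × 200%/9⌋ = $40,484. Book value $141,698.
Year 2: ⌊$141,698 × 200%/9⌋ = $31,488. Book value $110,210.
Year 3: ⌊$110,210 × 200%/9⌋ = $24,491. Book value $85,719.
Year 4: ⌊$85,719 × 200%/9⌋ = $19,048. Book value $66,671.
Year 5: ⌊$66,671 × 200%/9⌋ = $14,815. Book value $51,856.
Year 6: ⌊$51,856 × 200%/9⌋ = $11,523. Book value $40,333.
Year 7: ⌊$40,333 × 200%/9⌋ = $8,962. Book value $31,371.
Year 8: ⌊$31,371 × 200%/9⌋ = $6,971. Book value $24,400.
Year 9 (final): $24,400 − $10,300 = $14,100. Book value $10,300.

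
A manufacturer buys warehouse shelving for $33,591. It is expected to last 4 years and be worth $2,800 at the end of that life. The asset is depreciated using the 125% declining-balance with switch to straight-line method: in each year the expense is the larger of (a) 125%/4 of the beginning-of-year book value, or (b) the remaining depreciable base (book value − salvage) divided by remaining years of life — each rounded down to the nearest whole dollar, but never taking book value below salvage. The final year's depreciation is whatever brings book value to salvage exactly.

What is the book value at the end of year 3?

$9,339

Depreciable base = $33,591 − $2,800 = $30,791.
Year 1: DB = ⌊$33,591 × 125%/4⌋ = $10,497; SL = ⌊$30,791/4⌋ = $7,697 → take DB $10,497. Book value $23,094.
Year 2: DB = ⌊$23,094 × 125%/4⌋ = $7,216; SL = ⌊$20,294/3⌋ = $6,764 → take DB $7,216. Book value $15,878.
Year 3: DB = ⌊$15,878 × 125%/4⌋ = $4,961; SL = ⌊$13,078/2⌋ = $6,539 → take SL $6,539. Book value $9,339.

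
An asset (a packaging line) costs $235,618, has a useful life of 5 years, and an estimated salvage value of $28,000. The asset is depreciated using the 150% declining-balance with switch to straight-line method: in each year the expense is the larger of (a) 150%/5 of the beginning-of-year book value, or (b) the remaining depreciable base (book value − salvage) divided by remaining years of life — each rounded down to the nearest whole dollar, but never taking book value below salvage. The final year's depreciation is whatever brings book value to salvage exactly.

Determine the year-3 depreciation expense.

$34,636

Depreciable base = $235,618 − $28,000 = $207,618.
Year 1: DB = ⌊$235,618 × 150%/5⌋ = $70,685; SL = ⌊$207,618/5⌋ = $41,523 → take DB $70,685. Book value $164,933.
Year 2: DB = ⌊$164,933 × 150%/5⌋ = $49,479; SL = ⌊$136,933/4⌋ = $34,233 → take DB $49,479. Book value $115,454.
Year 3: DB = ⌊$115,454 × 150%/5⌋ = $34,636; SL = ⌊$87,454/3⌋ = $29,151 → take DB $34,636. Book value $80,818.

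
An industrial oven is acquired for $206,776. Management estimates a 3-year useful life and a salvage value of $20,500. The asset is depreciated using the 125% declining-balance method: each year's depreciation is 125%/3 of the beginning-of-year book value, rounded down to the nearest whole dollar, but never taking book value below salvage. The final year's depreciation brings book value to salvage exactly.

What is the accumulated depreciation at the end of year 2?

Depreciable base = $206,776 − $20,500 = $186,276.
Year 1: ⌊$206,776 × 125%/3⌋ = $86,156. Book value $120,620.
Year 2: ⌊$120,620 × 125%/3⌋ = $50,258. Book value $70,362.
Accumulated through year 2 = $206,776 − $70,362 = $136,414.

$136,414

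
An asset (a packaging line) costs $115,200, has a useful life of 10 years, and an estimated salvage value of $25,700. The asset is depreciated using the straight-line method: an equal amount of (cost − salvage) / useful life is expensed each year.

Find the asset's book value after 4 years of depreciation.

$79,400

Depreciable base = $115,200 − $25,700 = $89,500.
Annual expense = $89,500 / 10 = $8,950.
End of year 1: book value $106,250.
End of year 2: book value $97,300.
End of year 3: book value $88,350.
End of year 4: book value $79,400.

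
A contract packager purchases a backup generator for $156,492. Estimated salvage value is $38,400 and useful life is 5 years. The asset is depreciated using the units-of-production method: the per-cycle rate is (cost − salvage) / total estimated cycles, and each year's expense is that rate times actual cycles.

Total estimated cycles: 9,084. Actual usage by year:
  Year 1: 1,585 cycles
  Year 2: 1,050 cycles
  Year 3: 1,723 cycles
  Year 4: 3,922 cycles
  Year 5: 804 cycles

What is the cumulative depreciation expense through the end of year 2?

Depreciable base = $156,492 − $38,400 = $118,092.
Rate = $118,092 / 9,084 cycles = $13 per cycle.
Year 1: 1,585 × $13 = $20,605. Book value $135,887.
Year 2: 1,050 × $13 = $13,650. Book value $122,237.
Accumulated through year 2 = $156,492 − $122,237 = $34,255.

$34,255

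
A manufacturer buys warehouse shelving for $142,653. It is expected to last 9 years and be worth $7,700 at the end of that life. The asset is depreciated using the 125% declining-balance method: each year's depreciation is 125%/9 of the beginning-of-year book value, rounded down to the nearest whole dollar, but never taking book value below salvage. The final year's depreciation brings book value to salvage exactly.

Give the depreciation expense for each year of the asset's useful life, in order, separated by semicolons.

Depreciable base = $142,653 − $7,700 = $134,953.
Year 1: ⌊$142,653 × 125%/9⌋ = $19,812. Book value $122,841.
Year 2: ⌊$122,841 × 125%/9⌋ = $17,061. Book value $105,780.
Year 3: ⌊$105,780 × 125%/9⌋ = $14,691. Book value $91,089.
Year 4: ⌊$91,089 × 125%/9⌋ = $12,651. Book value $78,438.
Year 5: ⌊$78,438 × 125%/9⌋ = $10,894. Book value $67,544.
Year 6: ⌊$67,544 × 125%/9⌋ = $9,381. Book value $58,163.
Year 7: ⌊$58,163 × 125%/9⌋ = $8,078. Book value $50,085.
Year 8: ⌊$50,085 × 125%/9⌋ = $6,956. Book value $43,129.
Year 9 (final): $43,129 − $7,700 = $35,429. Book value $7,700.

$19,812; $17,061; $14,691; $12,651; $10,894; $9,381; $8,078; $6,956; $35,429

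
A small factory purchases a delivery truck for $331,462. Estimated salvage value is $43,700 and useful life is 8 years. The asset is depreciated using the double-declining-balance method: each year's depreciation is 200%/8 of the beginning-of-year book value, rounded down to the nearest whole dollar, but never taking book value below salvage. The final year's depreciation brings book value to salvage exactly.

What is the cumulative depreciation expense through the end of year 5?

$252,804

Depreciable base = $331,462 − $43,700 = $287,762.
Year 1: ⌊$331,462 × 200%/8⌋ = $82,865. Book value $248,597.
Year 2: ⌊$248,597 × 200%/8⌋ = $62,149. Book value $186,448.
Year 3: ⌊$186,448 × 200%/8⌋ = $46,612. Book value $139,836.
Year 4: ⌊$139,836 × 200%/8⌋ = $34,959. Book value $104,877.
Year 5: ⌊$104,877 × 200%/8⌋ = $26,219. Book value $78,658.
Accumulated through year 5 = $331,462 − $78,658 = $252,804.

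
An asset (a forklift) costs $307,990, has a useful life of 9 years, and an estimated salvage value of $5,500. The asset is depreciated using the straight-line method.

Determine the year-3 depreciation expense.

$33,610

Depreciable base = $307,990 − $5,500 = $302,490.
Annual expense = $302,490 / 9 = $33,610.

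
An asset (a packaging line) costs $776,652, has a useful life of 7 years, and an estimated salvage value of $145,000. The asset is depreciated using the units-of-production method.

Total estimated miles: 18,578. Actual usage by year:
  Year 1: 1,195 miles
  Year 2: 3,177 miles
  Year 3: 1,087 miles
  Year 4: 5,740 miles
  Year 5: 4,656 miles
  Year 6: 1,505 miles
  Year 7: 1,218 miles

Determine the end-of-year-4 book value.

$395,886

Depreciable base = $776,652 − $145,000 = $631,652.
Rate = $631,652 / 18,578 miles = $34 per mile.
Year 1: 1,195 × $34 = $40,630. Book value $736,022.
Year 2: 3,177 × $34 = $108,018. Book value $628,004.
Year 3: 1,087 × $34 = $36,958. Book value $591,046.
Year 4: 5,740 × $34 = $195,160. Book value $395,886.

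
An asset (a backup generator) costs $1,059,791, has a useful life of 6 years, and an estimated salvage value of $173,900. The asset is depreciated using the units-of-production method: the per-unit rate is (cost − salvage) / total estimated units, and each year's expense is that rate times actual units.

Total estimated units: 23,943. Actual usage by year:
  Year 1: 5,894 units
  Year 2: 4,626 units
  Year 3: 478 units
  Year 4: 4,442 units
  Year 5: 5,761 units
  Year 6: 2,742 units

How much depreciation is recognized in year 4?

Depreciable base = $1,059,791 − $173,900 = $885,891.
Rate = $885,891 / 23,943 units = $37 per unit.
Year 1: 5,894 × $37 = $218,078. Book value $841,713.
Year 2: 4,626 × $37 = $171,162. Book value $670,551.
Year 3: 478 × $37 = $17,686. Book value $652,865.
Year 4: 4,442 × $37 = $164,354. Book value $488,511.

$164,354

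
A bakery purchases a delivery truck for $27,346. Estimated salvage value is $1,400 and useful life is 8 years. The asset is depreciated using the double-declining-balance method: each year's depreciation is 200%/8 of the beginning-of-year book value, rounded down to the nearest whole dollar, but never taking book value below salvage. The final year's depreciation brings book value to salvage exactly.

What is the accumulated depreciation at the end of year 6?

Depreciable base = $27,346 − $1,400 = $25,946.
Year 1: ⌊$27,346 × 200%/8⌋ = $6,836. Book value $20,510.
Year 2: ⌊$20,510 × 200%/8⌋ = $5,127. Book value $15,383.
Year 3: ⌊$15,383 × 200%/8⌋ = $3,845. Book value $11,538.
Year 4: ⌊$11,538 × 200%/8⌋ = $2,884. Book value $8,654.
Year 5: ⌊$8,654 × 200%/8⌋ = $2,163. Book value $6,491.
Year 6: ⌊$6,491 × 200%/8⌋ = $1,622. Book value $4,869.
Accumulated through year 6 = $27,346 − $4,869 = $22,477.

$22,477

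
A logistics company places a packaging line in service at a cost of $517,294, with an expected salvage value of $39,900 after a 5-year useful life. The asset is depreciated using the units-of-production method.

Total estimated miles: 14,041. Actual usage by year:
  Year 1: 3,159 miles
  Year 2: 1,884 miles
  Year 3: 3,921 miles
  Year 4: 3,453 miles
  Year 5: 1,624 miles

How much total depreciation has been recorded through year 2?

$171,462

Depreciable base = $517,294 − $39,900 = $477,394.
Rate = $477,394 / 14,041 miles = $34 per mile.
Year 1: 3,159 × $34 = $107,406. Book value $409,888.
Year 2: 1,884 × $34 = $64,056. Book value $345,832.
Accumulated through year 2 = $517,294 − $345,832 = $171,462.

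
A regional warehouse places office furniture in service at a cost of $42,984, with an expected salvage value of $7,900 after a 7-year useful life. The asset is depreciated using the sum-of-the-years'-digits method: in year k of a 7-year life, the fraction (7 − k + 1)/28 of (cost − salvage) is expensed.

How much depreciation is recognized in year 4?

$5,012

Depreciable base = $42,984 − $7,900 = $35,084.
Sum of the years' digits = 7+6+5+4+3+2+1 = 28.
Year 1: $35,084 × 7/28 = $8,771. Book value $34,213.
Year 2: $35,084 × 6/28 = $7,518. Book value $26,695.
Year 3: $35,084 × 5/28 = $6,265. Book value $20,430.
Year 4: $35,084 × 4/28 = $5,012. Book value $15,418.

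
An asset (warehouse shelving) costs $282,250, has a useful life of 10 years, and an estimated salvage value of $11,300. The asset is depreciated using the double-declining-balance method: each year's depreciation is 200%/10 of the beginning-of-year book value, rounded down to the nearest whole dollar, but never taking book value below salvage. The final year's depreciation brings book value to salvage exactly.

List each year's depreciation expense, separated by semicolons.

$56,450; $45,160; $36,128; $28,902; $23,122; $18,497; $14,798; $11,838; $9,471; $26,584

Depreciable base = $282,250 − $11,300 = $270,950.
Year 1: ⌊$282,250 × 200%/10⌋ = $56,450. Book value $225,800.
Year 2: ⌊$225,800 × 200%/10⌋ = $45,160. Book value $180,640.
Year 3: ⌊$180,640 × 200%/10⌋ = $36,128. Book value $144,512.
Year 4: ⌊$144,512 × 200%/10⌋ = $28,902. Book value $115,610.
Year 5: ⌊$115,610 × 200%/10⌋ = $23,122. Book value $92,488.
Year 6: ⌊$92,488 × 200%/10⌋ = $18,497. Book value $73,991.
Year 7: ⌊$73,991 × 200%/10⌋ = $14,798. Book value $59,193.
Year 8: ⌊$59,193 × 200%/10⌋ = $11,838. Book value $47,355.
Year 9: ⌊$47,355 × 200%/10⌋ = $9,471. Book value $37,884.
Year 10 (final): $37,884 − $11,300 = $26,584. Book value $11,300.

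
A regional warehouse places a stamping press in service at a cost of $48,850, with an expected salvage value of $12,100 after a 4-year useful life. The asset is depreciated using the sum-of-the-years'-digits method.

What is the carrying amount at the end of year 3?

$15,775

Depreciable base = $48,850 − $12,100 = $36,750.
Sum of the years' digits = 4+3+2+1 = 10.
Year 1: $36,750 × 4/10 = $14,700. Book value $34,150.
Year 2: $36,750 × 3/10 = $11,025. Book value $23,125.
Year 3: $36,750 × 2/10 = $7,350. Book value $15,775.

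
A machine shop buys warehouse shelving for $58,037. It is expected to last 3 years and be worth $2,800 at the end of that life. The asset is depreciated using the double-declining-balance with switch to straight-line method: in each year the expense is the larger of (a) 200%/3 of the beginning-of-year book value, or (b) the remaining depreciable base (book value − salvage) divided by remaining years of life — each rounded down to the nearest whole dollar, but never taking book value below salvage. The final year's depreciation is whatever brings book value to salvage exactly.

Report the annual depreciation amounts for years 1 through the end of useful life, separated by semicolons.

$38,691; $12,897; $3,649

Depreciable base = $58,037 − $2,800 = $55,237.
Year 1: DB = ⌊$58,037 × 200%/3⌋ = $38,691; SL = ⌊$55,237/3⌋ = $18,412 → take DB $38,691. Book value $19,346.
Year 2: DB = ⌊$19,346 × 200%/3⌋ = $12,897; SL = ⌊$16,546/2⌋ = $8,273 → take DB $12,897. Book value $6,449.
Year 3 (final): $6,449 − $2,800 = $3,649. Book value $2,800.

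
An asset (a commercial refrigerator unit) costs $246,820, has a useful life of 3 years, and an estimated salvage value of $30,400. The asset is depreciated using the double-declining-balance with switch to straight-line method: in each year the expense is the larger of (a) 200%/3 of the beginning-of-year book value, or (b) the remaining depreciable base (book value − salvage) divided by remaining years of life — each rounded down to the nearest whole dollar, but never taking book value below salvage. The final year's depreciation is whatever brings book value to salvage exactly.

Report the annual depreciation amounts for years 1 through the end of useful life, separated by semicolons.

$164,546; $51,874; $0

Depreciable base = $246,820 − $30,400 = $216,420.
Year 1: DB = ⌊$246,820 × 200%/3⌋ = $164,546; SL = ⌊$216,420/3⌋ = $72,140 → take DB $164,546. Book value $82,274.
Year 2: DB = ⌊$82,274 × 200%/3⌋ = $54,849; SL = ⌊$51,874/2⌋ = $25,937 → take DB $54,849, capped at $51,874. Book value $30,400.
Year 3 (final): $30,400 − $30,400 = $0. Book value $30,400.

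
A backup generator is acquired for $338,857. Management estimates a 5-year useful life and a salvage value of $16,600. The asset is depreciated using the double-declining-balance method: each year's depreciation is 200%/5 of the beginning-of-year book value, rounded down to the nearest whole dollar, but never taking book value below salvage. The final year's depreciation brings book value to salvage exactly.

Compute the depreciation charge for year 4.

Depreciable base = $338,857 − $16,600 = $322,257.
Year 1: ⌊$338,857 × 200%/5⌋ = $135,542. Book value $203,315.
Year 2: ⌊$203,315 × 200%/5⌋ = $81,326. Book value $121,989.
Year 3: ⌊$121,989 × 200%/5⌋ = $48,795. Book value $73,194.
Year 4: ⌊$73,194 × 200%/5⌋ = $29,277. Book value $43,917.

$29,277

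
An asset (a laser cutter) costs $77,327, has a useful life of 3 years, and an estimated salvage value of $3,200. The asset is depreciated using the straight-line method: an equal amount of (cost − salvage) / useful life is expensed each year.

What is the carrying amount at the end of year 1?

Depreciable base = $77,327 − $3,200 = $74,127.
Annual expense = $74,127 / 3 = $24,709.
End of year 1: book value $52,618.

$52,618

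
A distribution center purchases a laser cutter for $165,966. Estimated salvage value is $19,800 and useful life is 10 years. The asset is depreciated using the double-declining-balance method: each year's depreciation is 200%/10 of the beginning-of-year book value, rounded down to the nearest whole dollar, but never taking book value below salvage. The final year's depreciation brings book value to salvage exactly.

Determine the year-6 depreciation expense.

$10,877

Depreciable base = $165,966 − $19,800 = $146,166.
Year 1: ⌊$165,966 × 200%/10⌋ = $33,193. Book value $132,773.
Year 2: ⌊$132,773 × 200%/10⌋ = $26,554. Book value $106,219.
Year 3: ⌊$106,219 × 200%/10⌋ = $21,243. Book value $84,976.
Year 4: ⌊$84,976 × 200%/10⌋ = $16,995. Book value $67,981.
Year 5: ⌊$67,981 × 200%/10⌋ = $13,596. Book value $54,385.
Year 6: ⌊$54,385 × 200%/10⌋ = $10,877. Book value $43,508.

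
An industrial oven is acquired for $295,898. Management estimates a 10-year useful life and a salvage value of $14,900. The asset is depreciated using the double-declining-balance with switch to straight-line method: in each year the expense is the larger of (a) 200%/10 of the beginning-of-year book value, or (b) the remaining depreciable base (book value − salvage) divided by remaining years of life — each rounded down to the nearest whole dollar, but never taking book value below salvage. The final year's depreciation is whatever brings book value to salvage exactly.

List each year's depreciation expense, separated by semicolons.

$59,179; $47,343; $37,875; $30,300; $24,240; $19,392; $15,667; $15,667; $15,667; $15,668

Depreciable base = $295,898 − $14,900 = $280,998.
Year 1: DB = ⌊$295,898 × 200%/10⌋ = $59,179; SL = ⌊$280,998/10⌋ = $28,099 → take DB $59,179. Book value $236,719.
Year 2: DB = ⌊$236,719 × 200%/10⌋ = $47,343; SL = ⌊$221,819/9⌋ = $24,646 → take DB $47,343. Book value $189,376.
Year 3: DB = ⌊$189,376 × 200%/10⌋ = $37,875; SL = ⌊$174,476/8⌋ = $21,809 → take DB $37,875. Book value $151,501.
Year 4: DB = ⌊$151,501 × 200%/10⌋ = $30,300; SL = ⌊$136,601/7⌋ = $19,514 → take DB $30,300. Book value $121,201.
Year 5: DB = ⌊$121,201 × 200%/10⌋ = $24,240; SL = ⌊$106,301/6⌋ = $17,716 → take DB $24,240. Book value $96,961.
Year 6: DB = ⌊$96,961 × 200%/10⌋ = $19,392; SL = ⌊$82,061/5⌋ = $16,412 → take DB $19,392. Book value $77,569.
Year 7: DB = ⌊$77,569 × 200%/10⌋ = $15,513; SL = ⌊$62,669/4⌋ = $15,667 → take SL $15,667. Book value $61,902.
Year 8: DB = ⌊$61,902 × 200%/10⌋ = $12,380; SL = ⌊$47,002/3⌋ = $15,667 → take SL $15,667. Book value $46,235.
Year 9: DB = ⌊$46,235 × 200%/10⌋ = $9,247; SL = ⌊$31,335/2⌋ = $15,667 → take SL $15,667. Book value $30,568.
Year 10 (final): $30,568 − $14,900 = $15,668. Book value $14,900.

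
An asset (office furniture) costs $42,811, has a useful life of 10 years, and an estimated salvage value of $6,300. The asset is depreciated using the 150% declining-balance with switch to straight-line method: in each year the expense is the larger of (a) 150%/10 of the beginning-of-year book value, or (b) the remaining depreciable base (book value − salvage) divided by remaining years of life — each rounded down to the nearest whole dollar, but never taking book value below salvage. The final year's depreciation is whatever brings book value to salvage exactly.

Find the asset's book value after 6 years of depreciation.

Depreciable base = $42,811 − $6,300 = $36,511.
Year 1: DB = ⌊$42,811 × 150%/10⌋ = $6,421; SL = ⌊$36,511/10⌋ = $3,651 → take DB $6,421. Book value $36,390.
Year 2: DB = ⌊$36,390 × 150%/10⌋ = $5,458; SL = ⌊$30,090/9⌋ = $3,343 → take DB $5,458. Book value $30,932.
Year 3: DB = ⌊$30,932 × 150%/10⌋ = $4,639; SL = ⌊$24,632/8⌋ = $3,079 → take DB $4,639. Book value $26,293.
Year 4: DB = ⌊$26,293 × 150%/10⌋ = $3,943; SL = ⌊$19,993/7⌋ = $2,856 → take DB $3,943. Book value $22,350.
Year 5: DB = ⌊$22,350 × 150%/10⌋ = $3,352; SL = ⌊$16,050/6⌋ = $2,675 → take DB $3,352. Book value $18,998.
Year 6: DB = ⌊$18,998 × 150%/10⌋ = $2,849; SL = ⌊$12,698/5⌋ = $2,539 → take DB $2,849. Book value $16,149.

$16,149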